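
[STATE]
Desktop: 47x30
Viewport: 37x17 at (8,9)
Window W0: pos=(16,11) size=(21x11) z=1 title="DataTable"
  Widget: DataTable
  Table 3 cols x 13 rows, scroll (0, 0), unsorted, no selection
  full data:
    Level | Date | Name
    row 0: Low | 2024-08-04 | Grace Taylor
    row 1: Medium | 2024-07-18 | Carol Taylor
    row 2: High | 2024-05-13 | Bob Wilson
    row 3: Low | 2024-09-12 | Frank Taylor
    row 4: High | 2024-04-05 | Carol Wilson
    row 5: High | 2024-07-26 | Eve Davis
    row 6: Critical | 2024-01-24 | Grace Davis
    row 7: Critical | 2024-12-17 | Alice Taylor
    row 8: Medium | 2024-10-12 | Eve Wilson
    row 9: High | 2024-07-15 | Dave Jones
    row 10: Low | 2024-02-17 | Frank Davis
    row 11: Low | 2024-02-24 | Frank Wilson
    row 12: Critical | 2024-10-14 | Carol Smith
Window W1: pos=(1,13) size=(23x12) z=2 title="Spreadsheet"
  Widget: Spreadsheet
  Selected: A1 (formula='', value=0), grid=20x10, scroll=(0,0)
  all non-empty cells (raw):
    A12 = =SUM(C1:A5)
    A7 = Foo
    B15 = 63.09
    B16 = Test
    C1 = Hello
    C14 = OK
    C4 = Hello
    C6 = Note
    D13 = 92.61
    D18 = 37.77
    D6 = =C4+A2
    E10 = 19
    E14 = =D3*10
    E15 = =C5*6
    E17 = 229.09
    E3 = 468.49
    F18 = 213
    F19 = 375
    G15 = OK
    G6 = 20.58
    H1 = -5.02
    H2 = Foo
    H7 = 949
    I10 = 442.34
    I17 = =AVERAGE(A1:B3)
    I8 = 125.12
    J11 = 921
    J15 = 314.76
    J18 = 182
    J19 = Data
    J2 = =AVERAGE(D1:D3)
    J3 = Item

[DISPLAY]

                                     
                                     
        ┏━━━━━━━━━━━━━━━━━━━┓        
        ┃ DataTable         ┃        
━━━━━━━━━━━━━━━┓────────────┨        
dsheet         ┃ │Date      ┃        
───────────────┨─┼──────────┃        
               ┃ │2024-08-04┃        
 A       B     ┃ │2024-07-18┃        
---------------┃ │2024-05-13┃        
   [0]       0H┃ │2024-09-12┃        
     0       0 ┃ │2024-04-05┃        
     0       0 ┃━━━━━━━━━━━━┛        
     0       0H┃                     
     0       0 ┃                     
━━━━━━━━━━━━━━━┛                     
                                     


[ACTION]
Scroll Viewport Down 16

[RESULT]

━━━━━━━━━━━━━━━┓────────────┨        
dsheet         ┃ │Date      ┃        
───────────────┨─┼──────────┃        
               ┃ │2024-08-04┃        
 A       B     ┃ │2024-07-18┃        
---------------┃ │2024-05-13┃        
   [0]       0H┃ │2024-09-12┃        
     0       0 ┃ │2024-04-05┃        
     0       0 ┃━━━━━━━━━━━━┛        
     0       0H┃                     
     0       0 ┃                     
━━━━━━━━━━━━━━━┛                     
                                     
                                     
                                     
                                     
                                     


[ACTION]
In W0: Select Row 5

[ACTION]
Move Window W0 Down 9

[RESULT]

━━━━━━━━━━━━━━━┓                     
dsheet         ┃                     
───────────────┨                     
               ┃                     
 A       B     ┃                     
---------------┃                     
   [0]       0H┃━━━━━━━━━━━━┓        
     0       0 ┃ble         ┃        
     0       0 ┃────────────┨        
     0       0H┃ │Date      ┃        
     0       0 ┃─┼──────────┃        
━━━━━━━━━━━━━━━┛ │2024-08-04┃        
        ┃Medium  │2024-07-18┃        
        ┃High    │2024-05-13┃        
        ┃Low     │2024-09-12┃        
        ┃High    │2024-04-05┃        
        ┗━━━━━━━━━━━━━━━━━━━┛        


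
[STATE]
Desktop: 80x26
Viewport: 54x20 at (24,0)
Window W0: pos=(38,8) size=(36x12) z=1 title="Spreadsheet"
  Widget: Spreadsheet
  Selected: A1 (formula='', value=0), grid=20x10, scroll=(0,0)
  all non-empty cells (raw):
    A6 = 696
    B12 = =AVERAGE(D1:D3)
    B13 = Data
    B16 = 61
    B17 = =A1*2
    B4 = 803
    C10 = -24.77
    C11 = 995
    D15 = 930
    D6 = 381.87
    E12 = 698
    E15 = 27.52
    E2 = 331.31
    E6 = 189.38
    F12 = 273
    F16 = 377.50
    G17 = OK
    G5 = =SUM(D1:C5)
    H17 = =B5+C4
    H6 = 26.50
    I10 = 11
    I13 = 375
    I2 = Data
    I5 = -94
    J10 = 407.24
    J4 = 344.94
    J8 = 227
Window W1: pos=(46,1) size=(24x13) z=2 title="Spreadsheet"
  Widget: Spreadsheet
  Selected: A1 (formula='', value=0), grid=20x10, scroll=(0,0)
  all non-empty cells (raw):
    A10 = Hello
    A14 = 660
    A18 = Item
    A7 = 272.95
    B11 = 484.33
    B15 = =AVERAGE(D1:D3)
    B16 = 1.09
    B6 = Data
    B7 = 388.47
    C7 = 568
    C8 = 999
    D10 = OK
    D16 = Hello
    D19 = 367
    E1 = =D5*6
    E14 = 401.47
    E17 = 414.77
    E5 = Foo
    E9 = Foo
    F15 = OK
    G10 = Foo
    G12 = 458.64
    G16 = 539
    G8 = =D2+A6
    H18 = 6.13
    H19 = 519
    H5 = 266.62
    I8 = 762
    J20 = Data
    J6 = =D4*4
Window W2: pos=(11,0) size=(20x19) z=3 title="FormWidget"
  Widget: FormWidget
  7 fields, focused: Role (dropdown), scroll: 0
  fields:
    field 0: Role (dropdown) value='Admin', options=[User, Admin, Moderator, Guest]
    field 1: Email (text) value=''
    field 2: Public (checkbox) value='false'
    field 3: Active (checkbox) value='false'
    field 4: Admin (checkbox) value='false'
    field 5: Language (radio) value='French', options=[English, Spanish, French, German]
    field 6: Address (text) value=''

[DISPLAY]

━━━━━━┓                                               
      ┃               ┏━━━━━━━━━━━━━━━━━━━━━━┓        
──────┨               ┃ Spreadsheet          ┃        
  [A▼]┃               ┠──────────────────────┨        
  [  ]┃               ┃A1:                   ┃        
  [ ] ┃               ┃       A       B      ┃        
  [ ] ┃               ┃----------------------┃        
  [ ] ┃               ┃  1      [0]       0  ┃        
  ( ) ┃       ┏━━━━━━━┃  2        0       0  ┃━━━┓    
  [  ]┃       ┃ Spread┃  3        0       0  ┃   ┃    
      ┃       ┠───────┃  4        0       0  ┃───┨    
      ┃       ┃A1:    ┃  5        0       0  ┃   ┃    
      ┃       ┃       ┃  6        0Data      ┃D  ┃    
      ┃       ┃-------┗━━━━━━━━━━━━━━━━━━━━━━┛---┃    
      ┃       ┃  1      [0]       0       0      ┃    
      ┃       ┃  2        0       0       0      ┃    
      ┃       ┃  3        0       0       0      ┃    
      ┃       ┃  4        0     803       0      ┃    
━━━━━━┛       ┃  5        0       0       0      ┃    
              ┗━━━━━━━━━━━━━━━━━━━━━━━━━━━━━━━━━━┛    


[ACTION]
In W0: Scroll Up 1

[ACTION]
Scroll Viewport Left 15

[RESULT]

  ┏━━━━━━━━━━━━━━━━━━┓                                
  ┃ FormWidget       ┃               ┏━━━━━━━━━━━━━━━━
  ┠──────────────────┨               ┃ Spreadsheet    
  ┃> Role:       [A▼]┃               ┠────────────────
  ┃  Email:      [  ]┃               ┃A1:             
  ┃  Public:     [ ] ┃               ┃       A       B
  ┃  Active:     [ ] ┃               ┃----------------
  ┃  Admin:      [ ] ┃               ┃  1      [0]    
  ┃  Language:   ( ) ┃       ┏━━━━━━━┃  2        0    
  ┃  Address:    [  ]┃       ┃ Spread┃  3        0    
  ┃                  ┃       ┠───────┃  4        0    
  ┃                  ┃       ┃A1:    ┃  5        0    
  ┃                  ┃       ┃       ┃  6        0Data
  ┃                  ┃       ┃-------┗━━━━━━━━━━━━━━━━
  ┃                  ┃       ┃  1      [0]       0    
  ┃                  ┃       ┃  2        0       0    
  ┃                  ┃       ┃  3        0       0    
  ┃                  ┃       ┃  4        0     803    
  ┗━━━━━━━━━━━━━━━━━━┛       ┃  5        0       0    
                             ┗━━━━━━━━━━━━━━━━━━━━━━━━


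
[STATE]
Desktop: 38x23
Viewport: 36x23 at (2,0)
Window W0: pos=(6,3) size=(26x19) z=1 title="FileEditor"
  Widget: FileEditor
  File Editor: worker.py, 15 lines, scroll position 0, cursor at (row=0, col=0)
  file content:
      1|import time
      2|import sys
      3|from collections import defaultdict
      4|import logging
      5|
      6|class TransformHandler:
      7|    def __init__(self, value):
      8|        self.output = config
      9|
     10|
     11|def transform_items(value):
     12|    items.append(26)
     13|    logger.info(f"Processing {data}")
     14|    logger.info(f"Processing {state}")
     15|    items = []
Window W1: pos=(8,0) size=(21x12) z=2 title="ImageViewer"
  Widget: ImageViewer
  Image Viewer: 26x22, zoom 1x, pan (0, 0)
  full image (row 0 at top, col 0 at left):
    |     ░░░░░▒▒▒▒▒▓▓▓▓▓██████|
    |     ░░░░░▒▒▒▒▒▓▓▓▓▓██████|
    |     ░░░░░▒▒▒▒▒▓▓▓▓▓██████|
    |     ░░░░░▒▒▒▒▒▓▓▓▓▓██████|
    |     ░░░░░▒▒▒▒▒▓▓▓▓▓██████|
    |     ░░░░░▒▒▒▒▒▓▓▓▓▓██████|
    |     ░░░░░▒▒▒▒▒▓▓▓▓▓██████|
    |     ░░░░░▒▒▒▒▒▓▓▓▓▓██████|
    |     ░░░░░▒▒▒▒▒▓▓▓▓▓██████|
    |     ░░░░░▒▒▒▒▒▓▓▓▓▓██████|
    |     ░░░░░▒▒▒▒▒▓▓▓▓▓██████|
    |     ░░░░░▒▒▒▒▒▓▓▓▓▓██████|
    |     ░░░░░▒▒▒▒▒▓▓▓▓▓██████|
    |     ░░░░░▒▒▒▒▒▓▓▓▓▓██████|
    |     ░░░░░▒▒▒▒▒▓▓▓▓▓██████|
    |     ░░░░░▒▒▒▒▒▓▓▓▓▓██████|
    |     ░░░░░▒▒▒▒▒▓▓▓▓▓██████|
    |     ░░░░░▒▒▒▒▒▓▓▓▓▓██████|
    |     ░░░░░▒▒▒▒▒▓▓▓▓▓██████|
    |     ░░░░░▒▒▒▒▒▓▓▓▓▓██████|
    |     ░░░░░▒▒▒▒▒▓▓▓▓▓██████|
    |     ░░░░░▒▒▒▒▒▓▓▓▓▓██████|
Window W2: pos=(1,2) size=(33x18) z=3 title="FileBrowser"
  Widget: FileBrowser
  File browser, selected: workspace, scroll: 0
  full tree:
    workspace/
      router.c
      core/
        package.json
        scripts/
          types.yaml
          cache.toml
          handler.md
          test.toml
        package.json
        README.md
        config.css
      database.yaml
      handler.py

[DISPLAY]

      ┏━━━━━━━━━━━━━━━━━━━┓         
      ┃ ImageViewer       ┃         
━━━━━━━━━━━━━━━━━━━━━━━━━━━━━━━┓    
 FileBrowser                   ┃    
───────────────────────────────┨    
> [-] workspace/               ┃    
    router.c                   ┃    
    [+] core/                  ┃    
    database.yaml              ┃    
    handler.py                 ┃    
                               ┃    
                               ┃    
                               ┃    
                               ┃    
                               ┃    
                               ┃    
                               ┃    
                               ┃    
                               ┃    
━━━━━━━━━━━━━━━━━━━━━━━━━━━━━━━┛    
    ┃    items = []         ▼┃      
    ┗━━━━━━━━━━━━━━━━━━━━━━━━┛      
                                    


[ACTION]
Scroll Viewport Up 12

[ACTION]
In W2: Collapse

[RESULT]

      ┏━━━━━━━━━━━━━━━━━━━┓         
      ┃ ImageViewer       ┃         
━━━━━━━━━━━━━━━━━━━━━━━━━━━━━━━┓    
 FileBrowser                   ┃    
───────────────────────────────┨    
> [+] workspace/               ┃    
                               ┃    
                               ┃    
                               ┃    
                               ┃    
                               ┃    
                               ┃    
                               ┃    
                               ┃    
                               ┃    
                               ┃    
                               ┃    
                               ┃    
                               ┃    
━━━━━━━━━━━━━━━━━━━━━━━━━━━━━━━┛    
    ┃    items = []         ▼┃      
    ┗━━━━━━━━━━━━━━━━━━━━━━━━┛      
                                    


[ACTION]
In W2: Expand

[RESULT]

      ┏━━━━━━━━━━━━━━━━━━━┓         
      ┃ ImageViewer       ┃         
━━━━━━━━━━━━━━━━━━━━━━━━━━━━━━━┓    
 FileBrowser                   ┃    
───────────────────────────────┨    
> [-] workspace/               ┃    
    router.c                   ┃    
    [+] core/                  ┃    
    database.yaml              ┃    
    handler.py                 ┃    
                               ┃    
                               ┃    
                               ┃    
                               ┃    
                               ┃    
                               ┃    
                               ┃    
                               ┃    
                               ┃    
━━━━━━━━━━━━━━━━━━━━━━━━━━━━━━━┛    
    ┃    items = []         ▼┃      
    ┗━━━━━━━━━━━━━━━━━━━━━━━━┛      
                                    


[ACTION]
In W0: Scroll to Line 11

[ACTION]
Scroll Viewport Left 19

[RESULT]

        ┏━━━━━━━━━━━━━━━━━━━┓       
        ┃ ImageViewer       ┃       
 ┏━━━━━━━━━━━━━━━━━━━━━━━━━━━━━━━┓  
 ┃ FileBrowser                   ┃  
 ┠───────────────────────────────┨  
 ┃> [-] workspace/               ┃  
 ┃    router.c                   ┃  
 ┃    [+] core/                  ┃  
 ┃    database.yaml              ┃  
 ┃    handler.py                 ┃  
 ┃                               ┃  
 ┃                               ┃  
 ┃                               ┃  
 ┃                               ┃  
 ┃                               ┃  
 ┃                               ┃  
 ┃                               ┃  
 ┃                               ┃  
 ┃                               ┃  
 ┗━━━━━━━━━━━━━━━━━━━━━━━━━━━━━━━┛  
      ┃    items = []         ▼┃    
      ┗━━━━━━━━━━━━━━━━━━━━━━━━┛    
                                    


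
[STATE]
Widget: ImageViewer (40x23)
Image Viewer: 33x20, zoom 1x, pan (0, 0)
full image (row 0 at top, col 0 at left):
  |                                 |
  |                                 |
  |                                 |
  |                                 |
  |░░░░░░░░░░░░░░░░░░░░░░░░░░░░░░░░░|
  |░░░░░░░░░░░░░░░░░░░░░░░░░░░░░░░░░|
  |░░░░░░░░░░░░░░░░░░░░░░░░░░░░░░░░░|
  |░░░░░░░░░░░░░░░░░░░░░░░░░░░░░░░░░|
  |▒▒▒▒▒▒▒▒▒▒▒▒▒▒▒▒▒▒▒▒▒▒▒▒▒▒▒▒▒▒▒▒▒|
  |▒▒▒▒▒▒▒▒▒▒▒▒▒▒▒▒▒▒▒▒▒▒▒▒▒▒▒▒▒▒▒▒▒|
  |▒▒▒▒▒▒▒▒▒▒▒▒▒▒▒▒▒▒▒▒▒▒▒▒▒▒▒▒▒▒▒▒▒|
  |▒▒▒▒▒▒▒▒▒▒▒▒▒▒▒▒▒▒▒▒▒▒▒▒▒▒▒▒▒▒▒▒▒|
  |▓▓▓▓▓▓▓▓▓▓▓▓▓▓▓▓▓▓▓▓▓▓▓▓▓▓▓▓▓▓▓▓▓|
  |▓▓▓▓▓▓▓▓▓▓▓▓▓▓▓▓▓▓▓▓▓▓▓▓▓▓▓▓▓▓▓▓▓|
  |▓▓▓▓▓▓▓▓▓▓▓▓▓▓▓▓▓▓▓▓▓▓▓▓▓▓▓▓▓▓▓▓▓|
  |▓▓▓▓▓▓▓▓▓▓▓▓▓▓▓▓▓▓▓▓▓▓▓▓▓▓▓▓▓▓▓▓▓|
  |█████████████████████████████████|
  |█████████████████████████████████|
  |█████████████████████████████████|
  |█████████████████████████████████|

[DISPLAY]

                                        
                                        
                                        
                                        
░░░░░░░░░░░░░░░░░░░░░░░░░░░░░░░░░       
░░░░░░░░░░░░░░░░░░░░░░░░░░░░░░░░░       
░░░░░░░░░░░░░░░░░░░░░░░░░░░░░░░░░       
░░░░░░░░░░░░░░░░░░░░░░░░░░░░░░░░░       
▒▒▒▒▒▒▒▒▒▒▒▒▒▒▒▒▒▒▒▒▒▒▒▒▒▒▒▒▒▒▒▒▒       
▒▒▒▒▒▒▒▒▒▒▒▒▒▒▒▒▒▒▒▒▒▒▒▒▒▒▒▒▒▒▒▒▒       
▒▒▒▒▒▒▒▒▒▒▒▒▒▒▒▒▒▒▒▒▒▒▒▒▒▒▒▒▒▒▒▒▒       
▒▒▒▒▒▒▒▒▒▒▒▒▒▒▒▒▒▒▒▒▒▒▒▒▒▒▒▒▒▒▒▒▒       
▓▓▓▓▓▓▓▓▓▓▓▓▓▓▓▓▓▓▓▓▓▓▓▓▓▓▓▓▓▓▓▓▓       
▓▓▓▓▓▓▓▓▓▓▓▓▓▓▓▓▓▓▓▓▓▓▓▓▓▓▓▓▓▓▓▓▓       
▓▓▓▓▓▓▓▓▓▓▓▓▓▓▓▓▓▓▓▓▓▓▓▓▓▓▓▓▓▓▓▓▓       
▓▓▓▓▓▓▓▓▓▓▓▓▓▓▓▓▓▓▓▓▓▓▓▓▓▓▓▓▓▓▓▓▓       
█████████████████████████████████       
█████████████████████████████████       
█████████████████████████████████       
█████████████████████████████████       
                                        
                                        
                                        


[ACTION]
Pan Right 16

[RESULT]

                                        
                                        
                                        
                                        
░░░░░░░░░░░░░░░░░                       
░░░░░░░░░░░░░░░░░                       
░░░░░░░░░░░░░░░░░                       
░░░░░░░░░░░░░░░░░                       
▒▒▒▒▒▒▒▒▒▒▒▒▒▒▒▒▒                       
▒▒▒▒▒▒▒▒▒▒▒▒▒▒▒▒▒                       
▒▒▒▒▒▒▒▒▒▒▒▒▒▒▒▒▒                       
▒▒▒▒▒▒▒▒▒▒▒▒▒▒▒▒▒                       
▓▓▓▓▓▓▓▓▓▓▓▓▓▓▓▓▓                       
▓▓▓▓▓▓▓▓▓▓▓▓▓▓▓▓▓                       
▓▓▓▓▓▓▓▓▓▓▓▓▓▓▓▓▓                       
▓▓▓▓▓▓▓▓▓▓▓▓▓▓▓▓▓                       
█████████████████                       
█████████████████                       
█████████████████                       
█████████████████                       
                                        
                                        
                                        


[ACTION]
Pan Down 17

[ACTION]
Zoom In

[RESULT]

▒▒▒▒▒▒▒▒▒▒▒▒▒▒▒▒▒▒▒▒▒▒▒▒▒▒▒▒▒▒▒▒▒▒▒▒▒▒▒▒
▒▒▒▒▒▒▒▒▒▒▒▒▒▒▒▒▒▒▒▒▒▒▒▒▒▒▒▒▒▒▒▒▒▒▒▒▒▒▒▒
▒▒▒▒▒▒▒▒▒▒▒▒▒▒▒▒▒▒▒▒▒▒▒▒▒▒▒▒▒▒▒▒▒▒▒▒▒▒▒▒
▒▒▒▒▒▒▒▒▒▒▒▒▒▒▒▒▒▒▒▒▒▒▒▒▒▒▒▒▒▒▒▒▒▒▒▒▒▒▒▒
▒▒▒▒▒▒▒▒▒▒▒▒▒▒▒▒▒▒▒▒▒▒▒▒▒▒▒▒▒▒▒▒▒▒▒▒▒▒▒▒
▒▒▒▒▒▒▒▒▒▒▒▒▒▒▒▒▒▒▒▒▒▒▒▒▒▒▒▒▒▒▒▒▒▒▒▒▒▒▒▒
▒▒▒▒▒▒▒▒▒▒▒▒▒▒▒▒▒▒▒▒▒▒▒▒▒▒▒▒▒▒▒▒▒▒▒▒▒▒▒▒
▓▓▓▓▓▓▓▓▓▓▓▓▓▓▓▓▓▓▓▓▓▓▓▓▓▓▓▓▓▓▓▓▓▓▓▓▓▓▓▓
▓▓▓▓▓▓▓▓▓▓▓▓▓▓▓▓▓▓▓▓▓▓▓▓▓▓▓▓▓▓▓▓▓▓▓▓▓▓▓▓
▓▓▓▓▓▓▓▓▓▓▓▓▓▓▓▓▓▓▓▓▓▓▓▓▓▓▓▓▓▓▓▓▓▓▓▓▓▓▓▓
▓▓▓▓▓▓▓▓▓▓▓▓▓▓▓▓▓▓▓▓▓▓▓▓▓▓▓▓▓▓▓▓▓▓▓▓▓▓▓▓
▓▓▓▓▓▓▓▓▓▓▓▓▓▓▓▓▓▓▓▓▓▓▓▓▓▓▓▓▓▓▓▓▓▓▓▓▓▓▓▓
▓▓▓▓▓▓▓▓▓▓▓▓▓▓▓▓▓▓▓▓▓▓▓▓▓▓▓▓▓▓▓▓▓▓▓▓▓▓▓▓
▓▓▓▓▓▓▓▓▓▓▓▓▓▓▓▓▓▓▓▓▓▓▓▓▓▓▓▓▓▓▓▓▓▓▓▓▓▓▓▓
▓▓▓▓▓▓▓▓▓▓▓▓▓▓▓▓▓▓▓▓▓▓▓▓▓▓▓▓▓▓▓▓▓▓▓▓▓▓▓▓
████████████████████████████████████████
████████████████████████████████████████
████████████████████████████████████████
████████████████████████████████████████
████████████████████████████████████████
████████████████████████████████████████
████████████████████████████████████████
████████████████████████████████████████


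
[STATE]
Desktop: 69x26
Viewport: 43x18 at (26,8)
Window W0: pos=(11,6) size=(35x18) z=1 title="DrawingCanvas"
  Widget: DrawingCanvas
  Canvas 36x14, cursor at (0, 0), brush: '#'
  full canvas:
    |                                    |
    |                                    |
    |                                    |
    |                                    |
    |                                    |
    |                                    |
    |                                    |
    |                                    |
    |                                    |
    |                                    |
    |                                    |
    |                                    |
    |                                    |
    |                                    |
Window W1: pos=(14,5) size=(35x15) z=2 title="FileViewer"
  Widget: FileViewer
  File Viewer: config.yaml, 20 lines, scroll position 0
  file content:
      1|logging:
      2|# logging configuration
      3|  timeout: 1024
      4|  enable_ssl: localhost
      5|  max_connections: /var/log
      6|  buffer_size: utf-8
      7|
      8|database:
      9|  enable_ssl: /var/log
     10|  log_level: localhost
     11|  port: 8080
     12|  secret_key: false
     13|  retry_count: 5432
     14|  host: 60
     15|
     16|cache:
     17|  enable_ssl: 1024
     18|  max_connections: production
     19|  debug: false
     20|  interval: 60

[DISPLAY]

                     ▲┃                    
onfiguration         █┃                    
1024                 ░┃                    
l: localhost         ░┃                    
ctions: /var/log     ░┃                    
ze: utf-8            ░┃                    
                     ░┃                    
                     ░┃                    
l: /var/log          ░┃                    
: localhost          ░┃                    
0                    ▼┃                    
━━━━━━━━━━━━━━━━━━━━━━┛                    
                   ┃                       
                   ┃                       
                   ┃                       
━━━━━━━━━━━━━━━━━━━┛                       
                                           
                                           


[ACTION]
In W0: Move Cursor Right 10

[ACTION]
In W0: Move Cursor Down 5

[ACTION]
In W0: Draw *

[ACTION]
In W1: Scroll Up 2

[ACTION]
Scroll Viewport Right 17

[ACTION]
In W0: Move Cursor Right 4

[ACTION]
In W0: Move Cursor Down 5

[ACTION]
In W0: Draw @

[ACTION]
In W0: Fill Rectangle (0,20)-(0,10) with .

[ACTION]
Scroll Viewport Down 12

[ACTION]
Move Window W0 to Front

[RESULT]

───────────────────┨ ▲┃                    
.......            ┃ █┃                    
                   ┃ ░┃                    
                   ┃ ░┃                    
                   ┃ ░┃                    
                   ┃ ░┃                    
                   ┃ ░┃                    
                   ┃ ░┃                    
                   ┃ ░┃                    
                   ┃ ░┃                    
                   ┃ ▼┃                    
@                  ┃━━┛                    
                   ┃                       
                   ┃                       
                   ┃                       
━━━━━━━━━━━━━━━━━━━┛                       
                                           
                                           


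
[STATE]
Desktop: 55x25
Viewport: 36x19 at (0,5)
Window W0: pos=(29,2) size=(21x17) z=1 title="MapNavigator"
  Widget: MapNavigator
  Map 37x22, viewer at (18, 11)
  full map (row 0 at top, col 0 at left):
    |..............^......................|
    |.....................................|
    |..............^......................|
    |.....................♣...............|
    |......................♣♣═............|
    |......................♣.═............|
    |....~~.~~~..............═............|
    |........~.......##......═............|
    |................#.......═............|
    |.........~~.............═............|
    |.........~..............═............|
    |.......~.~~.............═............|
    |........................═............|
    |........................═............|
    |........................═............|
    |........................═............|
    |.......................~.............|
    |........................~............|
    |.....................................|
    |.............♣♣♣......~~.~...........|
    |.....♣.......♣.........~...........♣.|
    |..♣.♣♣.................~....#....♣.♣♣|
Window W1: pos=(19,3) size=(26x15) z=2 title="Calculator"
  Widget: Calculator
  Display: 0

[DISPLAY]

                   ┠────────────────
                   ┃                
                   ┃┌───┬───┬───┬───
                   ┃│ 7 │ 8 │ 9 │ ÷ 
                   ┃├───┼───┼───┼───
                   ┃│ 4 │ 5 │ 6 │ × 
                   ┃├───┼───┼───┼───
                   ┃│ 1 │ 2 │ 3 │ - 
                   ┃├───┼───┼───┼───
                   ┃│ 0 │ . │ = │ + 
                   ┃├───┼───┼───┼───
                   ┃│ C │ MC│ MR│ M+
                   ┗━━━━━━━━━━━━━━━━
                             ┗━━━━━━
                                    
                                    
                                    
                                    
                                    


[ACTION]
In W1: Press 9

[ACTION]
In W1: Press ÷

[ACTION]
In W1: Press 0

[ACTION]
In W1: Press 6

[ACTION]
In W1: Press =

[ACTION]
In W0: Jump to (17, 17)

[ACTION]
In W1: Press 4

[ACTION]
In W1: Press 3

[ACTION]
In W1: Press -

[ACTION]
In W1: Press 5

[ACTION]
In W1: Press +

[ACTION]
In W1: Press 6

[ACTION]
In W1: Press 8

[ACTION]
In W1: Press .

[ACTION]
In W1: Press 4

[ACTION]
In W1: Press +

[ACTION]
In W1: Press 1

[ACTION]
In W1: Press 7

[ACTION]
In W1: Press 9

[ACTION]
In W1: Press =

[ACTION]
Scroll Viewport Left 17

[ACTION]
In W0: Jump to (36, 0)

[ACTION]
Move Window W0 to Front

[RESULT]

                   ┠─────────┃      
                   ┃         ┃      
                   ┃┌───┬───┬┃      
                   ┃│ 7 │ 8 │┃      
                   ┃├───┼───┼┃      
                   ┃│ 4 │ 5 │┃      
                   ┃├───┼───┼┃......
                   ┃│ 1 │ 2 │┃......
                   ┃├───┼───┼┃......
                   ┃│ 0 │ . │┃......
                   ┃├───┼───┼┃......
                   ┃│ C │ MC│┃......
                   ┗━━━━━━━━━┃......
                             ┗━━━━━━
                                    
                                    
                                    
                                    
                                    


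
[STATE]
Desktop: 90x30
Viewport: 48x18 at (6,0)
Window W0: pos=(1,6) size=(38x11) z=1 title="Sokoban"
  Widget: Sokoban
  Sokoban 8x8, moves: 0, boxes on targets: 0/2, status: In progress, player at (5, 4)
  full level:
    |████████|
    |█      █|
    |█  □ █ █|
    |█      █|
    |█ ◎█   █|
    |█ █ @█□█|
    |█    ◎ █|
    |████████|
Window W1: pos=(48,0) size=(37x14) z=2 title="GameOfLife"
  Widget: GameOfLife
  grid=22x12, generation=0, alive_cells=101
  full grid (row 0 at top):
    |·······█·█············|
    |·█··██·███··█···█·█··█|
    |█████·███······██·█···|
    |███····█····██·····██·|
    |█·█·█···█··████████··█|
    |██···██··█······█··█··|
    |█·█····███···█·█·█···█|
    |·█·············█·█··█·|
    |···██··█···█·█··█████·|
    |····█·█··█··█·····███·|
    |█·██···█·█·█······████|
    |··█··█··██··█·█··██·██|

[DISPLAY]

                                          ┏━━━━━
                                          ┃ Game
                                          ┠─────
                                          ┃Gen: 
                                          ┃·█··█
                                          ┃█████
━━━━━━━━━━━━━━━━━━━━━━━━━━━━━━━━┓         ┃███··
oban                            ┃         ┃█·█·█
────────────────────────────────┨         ┃██···
████                            ┃         ┃█·█··
   █                            ┃         ┃·█···
 █ █                            ┃         ┃···██
   █                            ┃         ┃····█
   █                            ┃         ┗━━━━━
@█□█                            ┃               
 ◎ █                            ┃               
━━━━━━━━━━━━━━━━━━━━━━━━━━━━━━━━┛               
                                                


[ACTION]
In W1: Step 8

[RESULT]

                                          ┏━━━━━
                                          ┃ Game
                                          ┠─────
                                          ┃Gen: 
                                          ┃·····
                                          ┃····█
━━━━━━━━━━━━━━━━━━━━━━━━━━━━━━━━┓         ┃····█
oban                            ┃         ┃·····
────────────────────────────────┨         ┃·██··
████                            ┃         ┃█·█··
   █                            ┃         ┃█····
 █ █                            ┃         ┃█··█·
   █                            ┃         ┃·███·
   █                            ┃         ┗━━━━━
@█□█                            ┃               
 ◎ █                            ┃               
━━━━━━━━━━━━━━━━━━━━━━━━━━━━━━━━┛               
                                                


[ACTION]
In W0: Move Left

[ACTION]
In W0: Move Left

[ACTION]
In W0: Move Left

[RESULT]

                                          ┏━━━━━
                                          ┃ Game
                                          ┠─────
                                          ┃Gen: 
                                          ┃·····
                                          ┃····█
━━━━━━━━━━━━━━━━━━━━━━━━━━━━━━━━┓         ┃····█
oban                            ┃         ┃·····
────────────────────────────────┨         ┃·██··
████                            ┃         ┃█·█··
   █                            ┃         ┃█····
 █ █                            ┃         ┃█··█·
   █                            ┃         ┃·███·
   █                            ┃         ┗━━━━━
 █□█                            ┃               
 ◎ █                            ┃               
━━━━━━━━━━━━━━━━━━━━━━━━━━━━━━━━┛               
                                                


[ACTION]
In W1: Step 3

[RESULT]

                                          ┏━━━━━
                                          ┃ Game
                                          ┠─────
                                          ┃Gen: 
                                          ┃·····
                                          ┃·····
━━━━━━━━━━━━━━━━━━━━━━━━━━━━━━━━┓         ┃····█
oban                            ┃         ┃·····
────────────────────────────────┨         ┃·██··
████                            ┃         ┃█·██·
   █                            ┃         ┃█·███
 █ █                            ┃         ┃█████
   █                            ┃         ┃██··█
   █                            ┃         ┗━━━━━
 █□█                            ┃               
 ◎ █                            ┃               
━━━━━━━━━━━━━━━━━━━━━━━━━━━━━━━━┛               
                                                


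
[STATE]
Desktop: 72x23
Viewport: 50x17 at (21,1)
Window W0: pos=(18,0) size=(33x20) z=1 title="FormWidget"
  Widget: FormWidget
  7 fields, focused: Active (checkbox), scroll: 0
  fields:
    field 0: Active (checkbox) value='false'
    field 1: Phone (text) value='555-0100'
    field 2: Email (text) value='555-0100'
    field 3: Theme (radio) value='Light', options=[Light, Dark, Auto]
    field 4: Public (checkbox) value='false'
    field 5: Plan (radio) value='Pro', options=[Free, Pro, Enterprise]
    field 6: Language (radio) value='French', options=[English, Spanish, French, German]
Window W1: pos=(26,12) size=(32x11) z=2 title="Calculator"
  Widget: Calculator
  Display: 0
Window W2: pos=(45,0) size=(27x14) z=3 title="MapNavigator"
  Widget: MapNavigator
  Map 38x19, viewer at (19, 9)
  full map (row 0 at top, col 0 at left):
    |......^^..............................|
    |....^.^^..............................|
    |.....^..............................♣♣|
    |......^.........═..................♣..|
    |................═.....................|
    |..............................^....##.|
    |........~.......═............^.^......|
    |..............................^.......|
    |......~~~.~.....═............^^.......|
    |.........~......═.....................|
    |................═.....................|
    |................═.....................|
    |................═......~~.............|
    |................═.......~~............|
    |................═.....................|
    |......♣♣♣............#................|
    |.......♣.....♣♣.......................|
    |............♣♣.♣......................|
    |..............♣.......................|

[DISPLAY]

ormWidget               ┃ MapNavigator            
────────────────────────┠─────────────────────────
Active:     [ ]         ┃.........═...............
Phone:      [555-0100   ┃.......................^.
Email:      [555-0100   ┃.~.......═............^.^
Theme:      (●) Light  (┃.......................^.
Public:     [ ]         ┃~~.~.....═............^^.
Plan:       ( ) Free  (●┃..~......═..@............
Language:   ( ) English ┃.........═...............
                        ┃.........═...............
                        ┃.........═......~~.......
     ┏━━━━━━━━━━━━━━━━━━┃.........═.......~~......
     ┃ Calculator       ┗━━━━━━━━━━━━━━━━━━━━━━━━━
     ┠──────────────────────────────┨             
     ┃                             0┃             
     ┃┌───┬───┬───┬───┐             ┃             
     ┃│ 7 │ 8 │ 9 │ ÷ │             ┃             


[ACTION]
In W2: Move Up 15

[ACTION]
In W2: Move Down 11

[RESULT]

ormWidget               ┃ MapNavigator            
────────────────────────┠─────────────────────────
Active:     [ ]         ┃.~.......═............^.^
Phone:      [555-0100   ┃.......................^.
Email:      [555-0100   ┃~~.~.....═............^^.
Theme:      (●) Light  (┃..~......═...............
Public:     [ ]         ┃.........═...............
Plan:       ( ) Free  (●┃.........═..@............
Language:   ( ) English ┃.........═......~~.......
                        ┃.........═.......~~......
                        ┃.........═...............
     ┏━━━━━━━━━━━━━━━━━━┃♣♣............#..........
     ┃ Calculator       ┗━━━━━━━━━━━━━━━━━━━━━━━━━
     ┠──────────────────────────────┨             
     ┃                             0┃             
     ┃┌───┬───┬───┬───┐             ┃             
     ┃│ 7 │ 8 │ 9 │ ÷ │             ┃             


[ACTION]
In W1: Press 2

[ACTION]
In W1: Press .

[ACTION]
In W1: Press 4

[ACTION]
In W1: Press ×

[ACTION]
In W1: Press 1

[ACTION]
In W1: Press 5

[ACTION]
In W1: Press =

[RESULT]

ormWidget               ┃ MapNavigator            
────────────────────────┠─────────────────────────
Active:     [ ]         ┃.~.......═............^.^
Phone:      [555-0100   ┃.......................^.
Email:      [555-0100   ┃~~.~.....═............^^.
Theme:      (●) Light  (┃..~......═...............
Public:     [ ]         ┃.........═...............
Plan:       ( ) Free  (●┃.........═..@............
Language:   ( ) English ┃.........═......~~.......
                        ┃.........═.......~~......
                        ┃.........═...............
     ┏━━━━━━━━━━━━━━━━━━┃♣♣............#..........
     ┃ Calculator       ┗━━━━━━━━━━━━━━━━━━━━━━━━━
     ┠──────────────────────────────┨             
     ┃                            36┃             
     ┃┌───┬───┬───┬───┐             ┃             
     ┃│ 7 │ 8 │ 9 │ ÷ │             ┃             
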